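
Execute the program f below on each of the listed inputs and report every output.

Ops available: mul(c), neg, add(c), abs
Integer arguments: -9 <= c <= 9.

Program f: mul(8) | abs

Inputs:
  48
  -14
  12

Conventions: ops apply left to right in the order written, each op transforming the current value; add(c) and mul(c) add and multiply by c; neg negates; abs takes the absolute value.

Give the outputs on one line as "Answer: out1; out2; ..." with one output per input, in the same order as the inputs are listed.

384; 112; 96

Execution, op by op:
  48 -> 384 -> 384
  -14 -> -112 -> 112
  12 -> 96 -> 96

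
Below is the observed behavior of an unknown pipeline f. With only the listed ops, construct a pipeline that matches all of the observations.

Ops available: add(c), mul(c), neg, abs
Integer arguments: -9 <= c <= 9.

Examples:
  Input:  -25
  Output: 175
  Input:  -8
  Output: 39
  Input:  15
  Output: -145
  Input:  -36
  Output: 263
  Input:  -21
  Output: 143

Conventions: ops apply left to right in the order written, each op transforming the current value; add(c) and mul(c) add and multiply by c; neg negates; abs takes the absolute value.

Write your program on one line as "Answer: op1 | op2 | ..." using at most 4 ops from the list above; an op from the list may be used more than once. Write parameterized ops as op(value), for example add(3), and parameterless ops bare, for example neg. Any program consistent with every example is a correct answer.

mul(-8) | add(-8) | add(-9) | add(-8)

Check, running the answer program on each example:
  -25 -> 200 -> 192 -> 183 -> 175
  -8 -> 64 -> 56 -> 47 -> 39
  15 -> -120 -> -128 -> -137 -> -145
  -36 -> 288 -> 280 -> 271 -> 263
  -21 -> 168 -> 160 -> 151 -> 143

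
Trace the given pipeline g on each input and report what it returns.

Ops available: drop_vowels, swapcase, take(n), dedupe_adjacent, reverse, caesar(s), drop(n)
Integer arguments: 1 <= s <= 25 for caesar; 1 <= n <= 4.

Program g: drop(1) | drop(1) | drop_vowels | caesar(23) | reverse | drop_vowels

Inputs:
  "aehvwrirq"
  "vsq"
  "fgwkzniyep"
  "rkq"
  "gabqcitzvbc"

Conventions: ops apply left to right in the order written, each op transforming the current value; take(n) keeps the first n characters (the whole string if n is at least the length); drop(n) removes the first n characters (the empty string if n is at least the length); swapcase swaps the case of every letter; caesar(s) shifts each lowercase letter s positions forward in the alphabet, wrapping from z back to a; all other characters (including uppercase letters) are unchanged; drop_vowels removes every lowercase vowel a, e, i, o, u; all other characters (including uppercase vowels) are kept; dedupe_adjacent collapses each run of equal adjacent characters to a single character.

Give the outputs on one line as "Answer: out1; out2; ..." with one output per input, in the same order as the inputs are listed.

Execution, op by op:
  "aehvwrirq" -> "ehvwrirq" -> "hvwrirq" -> "hvwrrq" -> "estoon" -> "nootse" -> "nts"
  "vsq" -> "sq" -> "q" -> "q" -> "n" -> "n" -> "n"
  "fgwkzniyep" -> "gwkzniyep" -> "wkzniyep" -> "wkznyp" -> "thwkvm" -> "mvkwht" -> "mvkwht"
  "rkq" -> "kq" -> "q" -> "q" -> "n" -> "n" -> "n"
  "gabqcitzvbc" -> "abqcitzvbc" -> "bqcitzvbc" -> "bqctzvbc" -> "ynzqwsyz" -> "zyswqzny" -> "zyswqzny"

"nts"; "n"; "mvkwht"; "n"; "zyswqzny"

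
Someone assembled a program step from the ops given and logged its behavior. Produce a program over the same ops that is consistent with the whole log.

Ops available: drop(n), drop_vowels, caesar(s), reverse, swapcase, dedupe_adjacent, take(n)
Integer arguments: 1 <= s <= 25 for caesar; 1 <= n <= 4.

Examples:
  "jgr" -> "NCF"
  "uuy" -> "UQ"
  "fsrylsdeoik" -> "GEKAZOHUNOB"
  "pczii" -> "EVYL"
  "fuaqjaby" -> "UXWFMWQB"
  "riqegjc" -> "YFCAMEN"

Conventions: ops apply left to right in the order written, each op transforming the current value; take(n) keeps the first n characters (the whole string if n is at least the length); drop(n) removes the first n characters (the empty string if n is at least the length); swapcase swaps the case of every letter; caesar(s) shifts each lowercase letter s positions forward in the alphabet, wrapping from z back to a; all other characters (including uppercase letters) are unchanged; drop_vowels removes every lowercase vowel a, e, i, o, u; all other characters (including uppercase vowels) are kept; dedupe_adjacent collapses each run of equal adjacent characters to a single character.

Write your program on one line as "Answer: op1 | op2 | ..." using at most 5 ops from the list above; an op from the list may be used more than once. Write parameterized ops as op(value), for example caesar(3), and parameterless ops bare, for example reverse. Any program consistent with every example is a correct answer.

caesar(22) | dedupe_adjacent | reverse | swapcase

Check, running the answer program on each example:
  "jgr" -> "fcn" -> "fcn" -> "ncf" -> "NCF"
  "uuy" -> "qqu" -> "qu" -> "uq" -> "UQ"
  "fsrylsdeoik" -> "bonuhozakeg" -> "bonuhozakeg" -> "gekazohunob" -> "GEKAZOHUNOB"
  "pczii" -> "lyvee" -> "lyve" -> "evyl" -> "EVYL"
  "fuaqjaby" -> "bqwmfwxu" -> "bqwmfwxu" -> "uxwfmwqb" -> "UXWFMWQB"
  "riqegjc" -> "nemacfy" -> "nemacfy" -> "yfcamen" -> "YFCAMEN"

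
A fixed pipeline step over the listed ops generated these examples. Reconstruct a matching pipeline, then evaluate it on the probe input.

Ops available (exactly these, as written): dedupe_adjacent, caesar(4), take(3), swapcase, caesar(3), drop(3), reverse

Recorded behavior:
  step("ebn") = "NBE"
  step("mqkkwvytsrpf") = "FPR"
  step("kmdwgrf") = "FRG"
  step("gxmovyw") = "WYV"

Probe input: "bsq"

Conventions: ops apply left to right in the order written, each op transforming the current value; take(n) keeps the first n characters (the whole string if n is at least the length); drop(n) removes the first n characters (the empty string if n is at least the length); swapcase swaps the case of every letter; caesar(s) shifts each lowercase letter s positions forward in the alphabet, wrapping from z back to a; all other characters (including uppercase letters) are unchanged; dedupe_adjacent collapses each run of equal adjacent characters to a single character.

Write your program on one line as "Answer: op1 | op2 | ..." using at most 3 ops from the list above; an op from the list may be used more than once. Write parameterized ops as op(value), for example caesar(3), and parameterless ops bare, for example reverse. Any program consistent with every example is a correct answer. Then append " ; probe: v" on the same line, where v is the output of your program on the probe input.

reverse | take(3) | swapcase ; probe: "QSB"

Check, running the answer program on each example:
  "ebn" -> "nbe" -> "nbe" -> "NBE"
  "mqkkwvytsrpf" -> "fprstyvwkkqm" -> "fpr" -> "FPR"
  "kmdwgrf" -> "frgwdmk" -> "frg" -> "FRG"
  "gxmovyw" -> "wyvomxg" -> "wyv" -> "WYV"
  probe: "bsq" -> "qsb" -> "qsb" -> "QSB"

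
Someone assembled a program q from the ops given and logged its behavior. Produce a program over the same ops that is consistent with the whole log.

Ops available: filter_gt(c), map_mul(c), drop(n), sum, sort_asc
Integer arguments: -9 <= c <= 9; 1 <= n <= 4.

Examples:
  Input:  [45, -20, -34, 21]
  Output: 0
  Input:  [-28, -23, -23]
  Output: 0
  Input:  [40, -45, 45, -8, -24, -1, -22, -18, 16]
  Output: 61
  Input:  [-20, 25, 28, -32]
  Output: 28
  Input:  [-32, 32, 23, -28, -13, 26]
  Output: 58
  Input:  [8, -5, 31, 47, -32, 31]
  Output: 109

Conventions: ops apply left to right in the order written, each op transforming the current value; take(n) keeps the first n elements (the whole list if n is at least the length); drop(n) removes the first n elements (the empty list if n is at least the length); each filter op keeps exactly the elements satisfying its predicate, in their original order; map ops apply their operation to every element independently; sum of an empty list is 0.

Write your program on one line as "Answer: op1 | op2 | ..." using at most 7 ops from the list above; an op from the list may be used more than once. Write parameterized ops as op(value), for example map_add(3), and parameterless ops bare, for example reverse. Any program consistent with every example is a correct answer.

drop(1) | sort_asc | filter_gt(-9) | drop(1) | filter_gt(7) | sum

Check, running the answer program on each example:
  [45, -20, -34, 21] -> [-20, -34, 21] -> [-34, -20, 21] -> [21] -> [] -> [] -> 0
  [-28, -23, -23] -> [-23, -23] -> [-23, -23] -> [] -> [] -> [] -> 0
  [40, -45, 45, -8, -24, -1, -22, -18, 16] -> [-45, 45, -8, -24, -1, -22, -18, 16] -> [-45, -24, -22, -18, -8, -1, 16, 45] -> [-8, -1, 16, 45] -> [-1, 16, 45] -> [16, 45] -> 61
  [-20, 25, 28, -32] -> [25, 28, -32] -> [-32, 25, 28] -> [25, 28] -> [28] -> [28] -> 28
  [-32, 32, 23, -28, -13, 26] -> [32, 23, -28, -13, 26] -> [-28, -13, 23, 26, 32] -> [23, 26, 32] -> [26, 32] -> [26, 32] -> 58
  [8, -5, 31, 47, -32, 31] -> [-5, 31, 47, -32, 31] -> [-32, -5, 31, 31, 47] -> [-5, 31, 31, 47] -> [31, 31, 47] -> [31, 31, 47] -> 109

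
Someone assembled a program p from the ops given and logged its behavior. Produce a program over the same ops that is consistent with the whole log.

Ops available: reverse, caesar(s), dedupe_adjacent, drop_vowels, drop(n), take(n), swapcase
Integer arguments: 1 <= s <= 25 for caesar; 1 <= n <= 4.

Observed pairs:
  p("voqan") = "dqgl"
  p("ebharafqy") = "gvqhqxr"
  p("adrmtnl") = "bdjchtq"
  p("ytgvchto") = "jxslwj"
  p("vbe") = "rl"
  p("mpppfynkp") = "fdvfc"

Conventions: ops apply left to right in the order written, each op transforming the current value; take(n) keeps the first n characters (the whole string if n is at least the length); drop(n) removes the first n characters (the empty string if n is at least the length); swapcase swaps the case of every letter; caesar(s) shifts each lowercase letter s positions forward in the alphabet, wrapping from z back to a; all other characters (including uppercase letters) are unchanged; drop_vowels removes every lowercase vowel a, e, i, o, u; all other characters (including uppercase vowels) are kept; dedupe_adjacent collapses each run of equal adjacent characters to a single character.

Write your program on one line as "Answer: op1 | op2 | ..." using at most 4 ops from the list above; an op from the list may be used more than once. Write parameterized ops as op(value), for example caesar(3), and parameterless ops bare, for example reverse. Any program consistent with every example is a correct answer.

caesar(16) | reverse | drop_vowels | dedupe_adjacent

Check, running the answer program on each example:
  "voqan" -> "legqd" -> "dqgel" -> "dqgl" -> "dqgl"
  "ebharafqy" -> "urxqhqvgo" -> "ogvqhqxru" -> "gvqhqxr" -> "gvqhqxr"
  "adrmtnl" -> "qthcjdb" -> "bdjchtq" -> "bdjchtq" -> "bdjchtq"
  "ytgvchto" -> "ojwlsxje" -> "ejxslwjo" -> "jxslwj" -> "jxslwj"
  "vbe" -> "lru" -> "url" -> "rl" -> "rl"
  "mpppfynkp" -> "cfffvodaf" -> "fadovfffc" -> "fdvfffc" -> "fdvfc"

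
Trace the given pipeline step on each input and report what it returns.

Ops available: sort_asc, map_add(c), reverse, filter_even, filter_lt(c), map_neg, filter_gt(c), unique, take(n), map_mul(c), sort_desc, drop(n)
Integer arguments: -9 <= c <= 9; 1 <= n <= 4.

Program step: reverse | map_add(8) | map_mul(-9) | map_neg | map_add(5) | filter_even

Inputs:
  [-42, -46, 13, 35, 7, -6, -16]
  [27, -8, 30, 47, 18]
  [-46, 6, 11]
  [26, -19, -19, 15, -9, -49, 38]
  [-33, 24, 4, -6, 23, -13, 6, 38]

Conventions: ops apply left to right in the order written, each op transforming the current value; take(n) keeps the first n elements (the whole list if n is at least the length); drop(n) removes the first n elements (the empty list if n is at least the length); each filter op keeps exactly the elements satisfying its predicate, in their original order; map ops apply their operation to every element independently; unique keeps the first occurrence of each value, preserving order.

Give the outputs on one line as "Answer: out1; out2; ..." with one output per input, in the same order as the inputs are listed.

[140, 392, 194]; [500, 320]; [176]; [-364, -4, 212, -94, -94]; [-40, 284, -220]

Execution, op by op:
  [-42, -46, 13, 35, 7, -6, -16] -> [-16, -6, 7, 35, 13, -46, -42] -> [-8, 2, 15, 43, 21, -38, -34] -> [72, -18, -135, -387, -189, 342, 306] -> [-72, 18, 135, 387, 189, -342, -306] -> [-67, 23, 140, 392, 194, -337, -301] -> [140, 392, 194]
  [27, -8, 30, 47, 18] -> [18, 47, 30, -8, 27] -> [26, 55, 38, 0, 35] -> [-234, -495, -342, 0, -315] -> [234, 495, 342, 0, 315] -> [239, 500, 347, 5, 320] -> [500, 320]
  [-46, 6, 11] -> [11, 6, -46] -> [19, 14, -38] -> [-171, -126, 342] -> [171, 126, -342] -> [176, 131, -337] -> [176]
  [26, -19, -19, 15, -9, -49, 38] -> [38, -49, -9, 15, -19, -19, 26] -> [46, -41, -1, 23, -11, -11, 34] -> [-414, 369, 9, -207, 99, 99, -306] -> [414, -369, -9, 207, -99, -99, 306] -> [419, -364, -4, 212, -94, -94, 311] -> [-364, -4, 212, -94, -94]
  [-33, 24, 4, -6, 23, -13, 6, 38] -> [38, 6, -13, 23, -6, 4, 24, -33] -> [46, 14, -5, 31, 2, 12, 32, -25] -> [-414, -126, 45, -279, -18, -108, -288, 225] -> [414, 126, -45, 279, 18, 108, 288, -225] -> [419, 131, -40, 284, 23, 113, 293, -220] -> [-40, 284, -220]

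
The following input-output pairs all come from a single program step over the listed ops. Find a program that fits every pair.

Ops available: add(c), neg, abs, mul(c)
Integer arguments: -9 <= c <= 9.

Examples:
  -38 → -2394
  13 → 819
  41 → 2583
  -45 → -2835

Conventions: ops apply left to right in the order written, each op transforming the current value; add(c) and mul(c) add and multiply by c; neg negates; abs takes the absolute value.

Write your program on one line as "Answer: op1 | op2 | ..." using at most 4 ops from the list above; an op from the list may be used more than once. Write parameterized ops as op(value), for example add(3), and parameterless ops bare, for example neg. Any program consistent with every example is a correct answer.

mul(-9) | neg | mul(-7) | neg

Check, running the answer program on each example:
  -38 -> 342 -> -342 -> 2394 -> -2394
  13 -> -117 -> 117 -> -819 -> 819
  41 -> -369 -> 369 -> -2583 -> 2583
  -45 -> 405 -> -405 -> 2835 -> -2835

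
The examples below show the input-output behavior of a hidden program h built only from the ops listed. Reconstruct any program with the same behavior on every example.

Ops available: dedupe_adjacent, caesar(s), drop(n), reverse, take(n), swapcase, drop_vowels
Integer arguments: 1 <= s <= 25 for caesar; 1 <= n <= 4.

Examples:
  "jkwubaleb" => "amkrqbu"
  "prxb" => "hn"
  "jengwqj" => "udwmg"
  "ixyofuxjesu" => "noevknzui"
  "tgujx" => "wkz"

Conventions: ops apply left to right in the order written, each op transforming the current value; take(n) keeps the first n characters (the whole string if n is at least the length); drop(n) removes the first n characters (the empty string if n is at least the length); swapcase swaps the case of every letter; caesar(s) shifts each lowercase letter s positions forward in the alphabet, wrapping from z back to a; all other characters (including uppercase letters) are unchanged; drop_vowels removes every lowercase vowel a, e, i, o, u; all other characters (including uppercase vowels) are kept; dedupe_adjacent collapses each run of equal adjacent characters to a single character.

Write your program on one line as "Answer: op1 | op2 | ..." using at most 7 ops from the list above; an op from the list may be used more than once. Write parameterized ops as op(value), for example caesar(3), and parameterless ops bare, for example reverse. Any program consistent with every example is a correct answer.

reverse | caesar(22) | caesar(20) | drop(1) | reverse | drop(1)

Check, running the answer program on each example:
  "jkwubaleb" -> "belabuwkj" -> "xahwxqsgf" -> "rubqrkmaz" -> "ubqrkmaz" -> "zamkrqbu" -> "amkrqbu"
  "prxb" -> "bxrp" -> "xtnl" -> "rnhf" -> "nhf" -> "fhn" -> "hn"
  "jengwqj" -> "jqwgnej" -> "fmscjaf" -> "zgmwduz" -> "gmwduz" -> "zudwmg" -> "udwmg"
  "ixyofuxjesu" -> "usejxufoyxi" -> "qoaftqbkute" -> "kiuznkveony" -> "iuznkveony" -> "ynoevknzui" -> "noevknzui"
  "tgujx" -> "xjugt" -> "tfqcp" -> "nzkwj" -> "zkwj" -> "jwkz" -> "wkz"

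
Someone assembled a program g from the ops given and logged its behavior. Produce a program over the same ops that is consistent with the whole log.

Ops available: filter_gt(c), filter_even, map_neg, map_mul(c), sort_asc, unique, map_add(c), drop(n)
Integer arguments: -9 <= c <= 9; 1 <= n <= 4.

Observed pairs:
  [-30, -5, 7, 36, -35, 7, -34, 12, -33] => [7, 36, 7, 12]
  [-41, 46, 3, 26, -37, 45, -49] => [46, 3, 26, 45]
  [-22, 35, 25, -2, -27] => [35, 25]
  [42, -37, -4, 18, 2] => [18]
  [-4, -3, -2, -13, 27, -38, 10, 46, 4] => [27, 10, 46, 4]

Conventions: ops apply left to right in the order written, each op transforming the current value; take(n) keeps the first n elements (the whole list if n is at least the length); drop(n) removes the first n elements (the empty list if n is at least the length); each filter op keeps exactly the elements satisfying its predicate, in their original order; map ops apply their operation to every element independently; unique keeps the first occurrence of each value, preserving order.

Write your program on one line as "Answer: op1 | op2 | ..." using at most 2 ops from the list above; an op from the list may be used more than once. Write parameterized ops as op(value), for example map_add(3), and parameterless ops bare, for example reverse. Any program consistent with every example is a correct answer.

drop(1) | filter_gt(2)

Check, running the answer program on each example:
  [-30, -5, 7, 36, -35, 7, -34, 12, -33] -> [-5, 7, 36, -35, 7, -34, 12, -33] -> [7, 36, 7, 12]
  [-41, 46, 3, 26, -37, 45, -49] -> [46, 3, 26, -37, 45, -49] -> [46, 3, 26, 45]
  [-22, 35, 25, -2, -27] -> [35, 25, -2, -27] -> [35, 25]
  [42, -37, -4, 18, 2] -> [-37, -4, 18, 2] -> [18]
  [-4, -3, -2, -13, 27, -38, 10, 46, 4] -> [-3, -2, -13, 27, -38, 10, 46, 4] -> [27, 10, 46, 4]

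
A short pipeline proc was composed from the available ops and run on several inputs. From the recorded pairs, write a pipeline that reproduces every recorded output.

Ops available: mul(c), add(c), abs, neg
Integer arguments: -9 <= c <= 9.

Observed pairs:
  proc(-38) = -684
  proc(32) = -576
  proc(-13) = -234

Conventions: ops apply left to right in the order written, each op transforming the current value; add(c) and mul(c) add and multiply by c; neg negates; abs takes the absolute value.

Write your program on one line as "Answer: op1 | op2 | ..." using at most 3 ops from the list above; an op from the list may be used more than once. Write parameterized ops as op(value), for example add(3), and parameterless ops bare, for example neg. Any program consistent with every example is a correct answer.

abs | mul(-2) | mul(9)

Check, running the answer program on each example:
  -38 -> 38 -> -76 -> -684
  32 -> 32 -> -64 -> -576
  -13 -> 13 -> -26 -> -234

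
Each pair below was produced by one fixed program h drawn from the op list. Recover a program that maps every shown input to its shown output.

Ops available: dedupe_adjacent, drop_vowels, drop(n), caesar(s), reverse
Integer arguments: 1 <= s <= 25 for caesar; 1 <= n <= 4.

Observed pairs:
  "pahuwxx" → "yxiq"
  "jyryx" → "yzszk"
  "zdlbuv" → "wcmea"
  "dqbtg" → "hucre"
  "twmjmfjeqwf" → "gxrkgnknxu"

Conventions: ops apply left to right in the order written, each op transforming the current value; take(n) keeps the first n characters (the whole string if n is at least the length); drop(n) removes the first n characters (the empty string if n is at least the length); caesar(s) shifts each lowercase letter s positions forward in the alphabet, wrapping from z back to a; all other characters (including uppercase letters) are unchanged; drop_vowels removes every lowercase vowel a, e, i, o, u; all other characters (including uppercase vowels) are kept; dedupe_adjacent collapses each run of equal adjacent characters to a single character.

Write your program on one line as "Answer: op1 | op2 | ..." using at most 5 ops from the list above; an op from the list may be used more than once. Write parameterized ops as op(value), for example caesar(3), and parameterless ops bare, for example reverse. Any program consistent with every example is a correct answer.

drop_vowels | dedupe_adjacent | reverse | caesar(1)

Check, running the answer program on each example:
  "pahuwxx" -> "phwxx" -> "phwx" -> "xwhp" -> "yxiq"
  "jyryx" -> "jyryx" -> "jyryx" -> "xyryj" -> "yzszk"
  "zdlbuv" -> "zdlbv" -> "zdlbv" -> "vbldz" -> "wcmea"
  "dqbtg" -> "dqbtg" -> "dqbtg" -> "gtbqd" -> "hucre"
  "twmjmfjeqwf" -> "twmjmfjqwf" -> "twmjmfjqwf" -> "fwqjfmjmwt" -> "gxrkgnknxu"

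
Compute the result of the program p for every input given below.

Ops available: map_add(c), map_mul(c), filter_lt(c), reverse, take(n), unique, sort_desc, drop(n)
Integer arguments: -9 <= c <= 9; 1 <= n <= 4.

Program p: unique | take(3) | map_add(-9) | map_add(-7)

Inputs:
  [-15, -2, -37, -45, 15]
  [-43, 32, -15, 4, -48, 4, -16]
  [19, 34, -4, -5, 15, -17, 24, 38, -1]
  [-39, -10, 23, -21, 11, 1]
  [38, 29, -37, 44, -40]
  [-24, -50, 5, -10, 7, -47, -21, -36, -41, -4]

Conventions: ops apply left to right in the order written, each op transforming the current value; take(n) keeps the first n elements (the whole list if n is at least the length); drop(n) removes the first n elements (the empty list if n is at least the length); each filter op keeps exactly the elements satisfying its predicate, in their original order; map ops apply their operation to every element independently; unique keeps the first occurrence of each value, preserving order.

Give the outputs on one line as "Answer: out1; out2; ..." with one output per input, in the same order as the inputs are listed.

Execution, op by op:
  [-15, -2, -37, -45, 15] -> [-15, -2, -37, -45, 15] -> [-15, -2, -37] -> [-24, -11, -46] -> [-31, -18, -53]
  [-43, 32, -15, 4, -48, 4, -16] -> [-43, 32, -15, 4, -48, -16] -> [-43, 32, -15] -> [-52, 23, -24] -> [-59, 16, -31]
  [19, 34, -4, -5, 15, -17, 24, 38, -1] -> [19, 34, -4, -5, 15, -17, 24, 38, -1] -> [19, 34, -4] -> [10, 25, -13] -> [3, 18, -20]
  [-39, -10, 23, -21, 11, 1] -> [-39, -10, 23, -21, 11, 1] -> [-39, -10, 23] -> [-48, -19, 14] -> [-55, -26, 7]
  [38, 29, -37, 44, -40] -> [38, 29, -37, 44, -40] -> [38, 29, -37] -> [29, 20, -46] -> [22, 13, -53]
  [-24, -50, 5, -10, 7, -47, -21, -36, -41, -4] -> [-24, -50, 5, -10, 7, -47, -21, -36, -41, -4] -> [-24, -50, 5] -> [-33, -59, -4] -> [-40, -66, -11]

[-31, -18, -53]; [-59, 16, -31]; [3, 18, -20]; [-55, -26, 7]; [22, 13, -53]; [-40, -66, -11]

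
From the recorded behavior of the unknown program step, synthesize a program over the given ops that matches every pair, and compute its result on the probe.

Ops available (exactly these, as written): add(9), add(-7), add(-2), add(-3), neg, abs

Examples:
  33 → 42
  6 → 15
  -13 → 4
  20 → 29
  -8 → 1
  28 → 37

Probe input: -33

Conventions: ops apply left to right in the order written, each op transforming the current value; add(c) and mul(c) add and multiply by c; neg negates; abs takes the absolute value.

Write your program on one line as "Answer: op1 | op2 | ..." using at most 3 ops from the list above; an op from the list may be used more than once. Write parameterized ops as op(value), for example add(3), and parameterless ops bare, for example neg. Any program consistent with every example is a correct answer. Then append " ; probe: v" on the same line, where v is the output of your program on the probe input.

add(9) | neg | abs ; probe: 24

Check, running the answer program on each example:
  33 -> 42 -> -42 -> 42
  6 -> 15 -> -15 -> 15
  -13 -> -4 -> 4 -> 4
  20 -> 29 -> -29 -> 29
  -8 -> 1 -> -1 -> 1
  28 -> 37 -> -37 -> 37
  probe: -33 -> -24 -> 24 -> 24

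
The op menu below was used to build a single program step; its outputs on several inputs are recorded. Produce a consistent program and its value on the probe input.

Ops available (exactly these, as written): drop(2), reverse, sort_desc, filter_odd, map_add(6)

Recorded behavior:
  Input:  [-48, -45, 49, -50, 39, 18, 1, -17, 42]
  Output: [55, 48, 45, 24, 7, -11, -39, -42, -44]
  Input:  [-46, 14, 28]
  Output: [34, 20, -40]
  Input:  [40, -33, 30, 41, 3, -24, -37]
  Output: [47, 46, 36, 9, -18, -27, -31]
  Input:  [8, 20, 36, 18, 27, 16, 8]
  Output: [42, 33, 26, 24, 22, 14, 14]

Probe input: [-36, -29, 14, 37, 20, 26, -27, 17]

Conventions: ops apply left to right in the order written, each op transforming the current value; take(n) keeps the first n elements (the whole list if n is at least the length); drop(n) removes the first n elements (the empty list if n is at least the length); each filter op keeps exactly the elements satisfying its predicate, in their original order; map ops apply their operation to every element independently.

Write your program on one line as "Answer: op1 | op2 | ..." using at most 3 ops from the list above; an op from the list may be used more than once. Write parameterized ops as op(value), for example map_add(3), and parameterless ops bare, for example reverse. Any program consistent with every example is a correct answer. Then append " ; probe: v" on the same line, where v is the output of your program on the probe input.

sort_desc | map_add(6) ; probe: [43, 32, 26, 23, 20, -21, -23, -30]

Check, running the answer program on each example:
  [-48, -45, 49, -50, 39, 18, 1, -17, 42] -> [49, 42, 39, 18, 1, -17, -45, -48, -50] -> [55, 48, 45, 24, 7, -11, -39, -42, -44]
  [-46, 14, 28] -> [28, 14, -46] -> [34, 20, -40]
  [40, -33, 30, 41, 3, -24, -37] -> [41, 40, 30, 3, -24, -33, -37] -> [47, 46, 36, 9, -18, -27, -31]
  [8, 20, 36, 18, 27, 16, 8] -> [36, 27, 20, 18, 16, 8, 8] -> [42, 33, 26, 24, 22, 14, 14]
  probe: [-36, -29, 14, 37, 20, 26, -27, 17] -> [37, 26, 20, 17, 14, -27, -29, -36] -> [43, 32, 26, 23, 20, -21, -23, -30]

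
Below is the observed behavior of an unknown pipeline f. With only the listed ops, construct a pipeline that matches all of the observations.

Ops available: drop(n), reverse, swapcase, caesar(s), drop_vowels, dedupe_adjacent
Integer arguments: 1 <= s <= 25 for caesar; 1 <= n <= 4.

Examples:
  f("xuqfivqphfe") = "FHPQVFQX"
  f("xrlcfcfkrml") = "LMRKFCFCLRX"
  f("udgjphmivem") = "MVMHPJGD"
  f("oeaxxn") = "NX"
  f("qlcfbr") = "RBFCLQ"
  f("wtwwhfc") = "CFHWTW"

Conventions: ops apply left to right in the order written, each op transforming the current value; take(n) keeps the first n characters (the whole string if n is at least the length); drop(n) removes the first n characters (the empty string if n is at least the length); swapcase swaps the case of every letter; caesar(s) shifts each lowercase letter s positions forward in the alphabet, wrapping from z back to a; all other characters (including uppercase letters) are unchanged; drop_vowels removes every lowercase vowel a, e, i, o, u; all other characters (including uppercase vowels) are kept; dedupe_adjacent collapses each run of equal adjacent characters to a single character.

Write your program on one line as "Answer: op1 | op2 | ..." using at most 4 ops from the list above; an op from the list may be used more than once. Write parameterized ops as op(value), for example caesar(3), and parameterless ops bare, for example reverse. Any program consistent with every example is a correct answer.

drop_vowels | reverse | swapcase | dedupe_adjacent

Check, running the answer program on each example:
  "xuqfivqphfe" -> "xqfvqphf" -> "fhpqvfqx" -> "FHPQVFQX" -> "FHPQVFQX"
  "xrlcfcfkrml" -> "xrlcfcfkrml" -> "lmrkfcfclrx" -> "LMRKFCFCLRX" -> "LMRKFCFCLRX"
  "udgjphmivem" -> "dgjphmvm" -> "mvmhpjgd" -> "MVMHPJGD" -> "MVMHPJGD"
  "oeaxxn" -> "xxn" -> "nxx" -> "NXX" -> "NX"
  "qlcfbr" -> "qlcfbr" -> "rbfclq" -> "RBFCLQ" -> "RBFCLQ"
  "wtwwhfc" -> "wtwwhfc" -> "cfhwwtw" -> "CFHWWTW" -> "CFHWTW"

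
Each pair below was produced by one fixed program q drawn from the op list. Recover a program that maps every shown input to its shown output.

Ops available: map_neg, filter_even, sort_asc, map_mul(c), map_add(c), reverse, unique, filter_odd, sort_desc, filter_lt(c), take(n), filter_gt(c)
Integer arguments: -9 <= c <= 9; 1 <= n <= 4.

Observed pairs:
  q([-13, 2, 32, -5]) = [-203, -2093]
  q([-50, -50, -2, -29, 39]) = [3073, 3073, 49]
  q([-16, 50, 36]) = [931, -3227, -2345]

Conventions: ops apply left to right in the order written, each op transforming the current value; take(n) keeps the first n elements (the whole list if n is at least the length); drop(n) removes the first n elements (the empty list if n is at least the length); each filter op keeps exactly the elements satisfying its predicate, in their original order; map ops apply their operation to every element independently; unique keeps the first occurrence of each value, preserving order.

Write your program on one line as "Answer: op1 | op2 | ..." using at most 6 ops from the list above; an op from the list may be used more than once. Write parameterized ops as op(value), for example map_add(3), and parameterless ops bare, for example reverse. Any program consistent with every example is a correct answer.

map_mul(9) | map_add(7) | map_add(4) | map_mul(-7) | filter_odd

Check, running the answer program on each example:
  [-13, 2, 32, -5] -> [-117, 18, 288, -45] -> [-110, 25, 295, -38] -> [-106, 29, 299, -34] -> [742, -203, -2093, 238] -> [-203, -2093]
  [-50, -50, -2, -29, 39] -> [-450, -450, -18, -261, 351] -> [-443, -443, -11, -254, 358] -> [-439, -439, -7, -250, 362] -> [3073, 3073, 49, 1750, -2534] -> [3073, 3073, 49]
  [-16, 50, 36] -> [-144, 450, 324] -> [-137, 457, 331] -> [-133, 461, 335] -> [931, -3227, -2345] -> [931, -3227, -2345]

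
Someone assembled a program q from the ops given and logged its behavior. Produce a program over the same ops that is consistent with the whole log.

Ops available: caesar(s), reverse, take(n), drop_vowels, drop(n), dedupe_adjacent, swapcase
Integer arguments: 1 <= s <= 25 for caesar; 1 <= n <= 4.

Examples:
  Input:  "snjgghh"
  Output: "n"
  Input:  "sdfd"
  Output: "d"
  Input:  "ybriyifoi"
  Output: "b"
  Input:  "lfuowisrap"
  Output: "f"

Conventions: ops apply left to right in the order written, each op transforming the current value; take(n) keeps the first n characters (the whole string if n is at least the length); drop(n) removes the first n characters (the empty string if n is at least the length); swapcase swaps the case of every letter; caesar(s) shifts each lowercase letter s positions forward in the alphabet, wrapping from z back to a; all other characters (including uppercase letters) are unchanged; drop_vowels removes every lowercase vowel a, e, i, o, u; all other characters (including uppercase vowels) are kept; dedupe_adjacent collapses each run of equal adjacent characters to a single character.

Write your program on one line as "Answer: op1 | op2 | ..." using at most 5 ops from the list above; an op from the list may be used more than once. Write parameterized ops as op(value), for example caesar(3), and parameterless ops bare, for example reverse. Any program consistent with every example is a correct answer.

drop_vowels | dedupe_adjacent | take(2) | drop(1)

Check, running the answer program on each example:
  "snjgghh" -> "snjgghh" -> "snjgh" -> "sn" -> "n"
  "sdfd" -> "sdfd" -> "sdfd" -> "sd" -> "d"
  "ybriyifoi" -> "ybryf" -> "ybryf" -> "yb" -> "b"
  "lfuowisrap" -> "lfwsrp" -> "lfwsrp" -> "lf" -> "f"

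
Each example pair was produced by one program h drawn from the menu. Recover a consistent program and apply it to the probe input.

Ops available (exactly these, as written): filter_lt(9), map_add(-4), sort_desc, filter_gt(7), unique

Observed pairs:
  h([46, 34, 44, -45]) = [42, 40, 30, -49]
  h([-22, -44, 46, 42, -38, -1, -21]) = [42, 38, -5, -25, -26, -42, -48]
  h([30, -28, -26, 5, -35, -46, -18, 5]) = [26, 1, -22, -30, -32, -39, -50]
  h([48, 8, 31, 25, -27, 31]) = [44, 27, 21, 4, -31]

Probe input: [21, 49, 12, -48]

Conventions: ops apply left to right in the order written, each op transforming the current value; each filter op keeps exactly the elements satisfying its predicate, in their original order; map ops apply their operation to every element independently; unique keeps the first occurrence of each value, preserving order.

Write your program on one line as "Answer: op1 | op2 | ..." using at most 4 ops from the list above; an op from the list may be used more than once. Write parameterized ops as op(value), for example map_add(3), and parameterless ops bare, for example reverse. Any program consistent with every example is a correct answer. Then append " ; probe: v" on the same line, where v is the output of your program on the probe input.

unique | map_add(-4) | sort_desc ; probe: [45, 17, 8, -52]

Check, running the answer program on each example:
  [46, 34, 44, -45] -> [46, 34, 44, -45] -> [42, 30, 40, -49] -> [42, 40, 30, -49]
  [-22, -44, 46, 42, -38, -1, -21] -> [-22, -44, 46, 42, -38, -1, -21] -> [-26, -48, 42, 38, -42, -5, -25] -> [42, 38, -5, -25, -26, -42, -48]
  [30, -28, -26, 5, -35, -46, -18, 5] -> [30, -28, -26, 5, -35, -46, -18] -> [26, -32, -30, 1, -39, -50, -22] -> [26, 1, -22, -30, -32, -39, -50]
  [48, 8, 31, 25, -27, 31] -> [48, 8, 31, 25, -27] -> [44, 4, 27, 21, -31] -> [44, 27, 21, 4, -31]
  probe: [21, 49, 12, -48] -> [21, 49, 12, -48] -> [17, 45, 8, -52] -> [45, 17, 8, -52]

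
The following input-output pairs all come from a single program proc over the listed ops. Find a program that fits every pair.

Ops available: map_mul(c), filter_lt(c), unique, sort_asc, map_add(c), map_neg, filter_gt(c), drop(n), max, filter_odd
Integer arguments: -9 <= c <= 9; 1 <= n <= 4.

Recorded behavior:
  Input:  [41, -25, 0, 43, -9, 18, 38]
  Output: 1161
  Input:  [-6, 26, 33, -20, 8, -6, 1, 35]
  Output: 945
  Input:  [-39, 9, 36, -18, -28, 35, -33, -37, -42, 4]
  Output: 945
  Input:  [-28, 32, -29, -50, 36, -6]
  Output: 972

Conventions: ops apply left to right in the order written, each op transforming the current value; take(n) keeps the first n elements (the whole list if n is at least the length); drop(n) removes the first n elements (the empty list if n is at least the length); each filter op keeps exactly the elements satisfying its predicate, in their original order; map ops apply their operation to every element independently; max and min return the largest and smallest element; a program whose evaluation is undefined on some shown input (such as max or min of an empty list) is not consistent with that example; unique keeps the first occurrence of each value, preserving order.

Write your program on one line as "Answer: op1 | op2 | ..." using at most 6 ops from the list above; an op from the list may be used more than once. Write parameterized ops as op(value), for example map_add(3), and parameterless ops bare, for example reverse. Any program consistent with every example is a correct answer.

drop(3) | map_neg | map_mul(3) | map_mul(9) | map_neg | max

Check, running the answer program on each example:
  [41, -25, 0, 43, -9, 18, 38] -> [43, -9, 18, 38] -> [-43, 9, -18, -38] -> [-129, 27, -54, -114] -> [-1161, 243, -486, -1026] -> [1161, -243, 486, 1026] -> 1161
  [-6, 26, 33, -20, 8, -6, 1, 35] -> [-20, 8, -6, 1, 35] -> [20, -8, 6, -1, -35] -> [60, -24, 18, -3, -105] -> [540, -216, 162, -27, -945] -> [-540, 216, -162, 27, 945] -> 945
  [-39, 9, 36, -18, -28, 35, -33, -37, -42, 4] -> [-18, -28, 35, -33, -37, -42, 4] -> [18, 28, -35, 33, 37, 42, -4] -> [54, 84, -105, 99, 111, 126, -12] -> [486, 756, -945, 891, 999, 1134, -108] -> [-486, -756, 945, -891, -999, -1134, 108] -> 945
  [-28, 32, -29, -50, 36, -6] -> [-50, 36, -6] -> [50, -36, 6] -> [150, -108, 18] -> [1350, -972, 162] -> [-1350, 972, -162] -> 972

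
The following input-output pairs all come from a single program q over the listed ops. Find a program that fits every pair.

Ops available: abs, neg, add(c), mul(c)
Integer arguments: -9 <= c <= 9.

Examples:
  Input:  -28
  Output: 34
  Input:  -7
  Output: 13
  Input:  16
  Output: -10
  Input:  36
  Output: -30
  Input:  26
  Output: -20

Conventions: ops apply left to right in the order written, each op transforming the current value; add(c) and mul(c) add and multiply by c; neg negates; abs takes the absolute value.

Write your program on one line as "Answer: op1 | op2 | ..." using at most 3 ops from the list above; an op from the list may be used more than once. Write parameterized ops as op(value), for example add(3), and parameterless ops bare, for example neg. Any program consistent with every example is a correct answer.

neg | add(6)

Check, running the answer program on each example:
  -28 -> 28 -> 34
  -7 -> 7 -> 13
  16 -> -16 -> -10
  36 -> -36 -> -30
  26 -> -26 -> -20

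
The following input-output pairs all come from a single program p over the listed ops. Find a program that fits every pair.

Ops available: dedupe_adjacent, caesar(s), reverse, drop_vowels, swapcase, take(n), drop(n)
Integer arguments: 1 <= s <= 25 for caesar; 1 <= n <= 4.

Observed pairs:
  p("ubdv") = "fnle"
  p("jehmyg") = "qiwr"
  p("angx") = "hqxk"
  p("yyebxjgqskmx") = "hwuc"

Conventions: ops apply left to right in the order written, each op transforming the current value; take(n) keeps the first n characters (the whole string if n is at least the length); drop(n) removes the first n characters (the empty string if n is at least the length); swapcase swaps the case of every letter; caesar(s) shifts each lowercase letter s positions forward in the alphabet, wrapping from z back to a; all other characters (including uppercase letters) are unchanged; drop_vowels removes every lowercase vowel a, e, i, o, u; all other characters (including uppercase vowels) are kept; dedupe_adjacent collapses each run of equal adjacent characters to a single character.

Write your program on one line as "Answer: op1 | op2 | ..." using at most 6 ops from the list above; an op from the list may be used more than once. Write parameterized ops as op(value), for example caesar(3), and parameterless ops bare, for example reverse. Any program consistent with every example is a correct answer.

dedupe_adjacent | reverse | take(4) | caesar(1) | caesar(9)

Check, running the answer program on each example:
  "ubdv" -> "ubdv" -> "vdbu" -> "vdbu" -> "wecv" -> "fnle"
  "jehmyg" -> "jehmyg" -> "gymhej" -> "gymh" -> "hzni" -> "qiwr"
  "angx" -> "angx" -> "xgna" -> "xgna" -> "yhob" -> "hqxk"
  "yyebxjgqskmx" -> "yebxjgqskmx" -> "xmksqgjxbey" -> "xmks" -> "ynlt" -> "hwuc"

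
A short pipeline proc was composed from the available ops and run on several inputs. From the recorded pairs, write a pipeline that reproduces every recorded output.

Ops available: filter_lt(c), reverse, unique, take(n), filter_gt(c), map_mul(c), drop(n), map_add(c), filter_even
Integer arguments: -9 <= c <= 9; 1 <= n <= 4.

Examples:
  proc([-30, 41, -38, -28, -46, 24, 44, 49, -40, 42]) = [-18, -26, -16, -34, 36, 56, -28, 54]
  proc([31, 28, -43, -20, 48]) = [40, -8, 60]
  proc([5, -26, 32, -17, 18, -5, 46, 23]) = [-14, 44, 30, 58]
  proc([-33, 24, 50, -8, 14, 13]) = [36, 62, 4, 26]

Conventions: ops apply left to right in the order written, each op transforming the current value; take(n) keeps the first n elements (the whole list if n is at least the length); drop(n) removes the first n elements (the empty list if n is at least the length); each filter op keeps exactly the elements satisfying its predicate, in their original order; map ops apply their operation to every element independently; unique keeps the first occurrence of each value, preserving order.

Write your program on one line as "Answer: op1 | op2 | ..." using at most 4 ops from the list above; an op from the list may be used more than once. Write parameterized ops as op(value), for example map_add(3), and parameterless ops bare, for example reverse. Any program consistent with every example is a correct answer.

map_add(6) | filter_even | map_add(6)

Check, running the answer program on each example:
  [-30, 41, -38, -28, -46, 24, 44, 49, -40, 42] -> [-24, 47, -32, -22, -40, 30, 50, 55, -34, 48] -> [-24, -32, -22, -40, 30, 50, -34, 48] -> [-18, -26, -16, -34, 36, 56, -28, 54]
  [31, 28, -43, -20, 48] -> [37, 34, -37, -14, 54] -> [34, -14, 54] -> [40, -8, 60]
  [5, -26, 32, -17, 18, -5, 46, 23] -> [11, -20, 38, -11, 24, 1, 52, 29] -> [-20, 38, 24, 52] -> [-14, 44, 30, 58]
  [-33, 24, 50, -8, 14, 13] -> [-27, 30, 56, -2, 20, 19] -> [30, 56, -2, 20] -> [36, 62, 4, 26]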